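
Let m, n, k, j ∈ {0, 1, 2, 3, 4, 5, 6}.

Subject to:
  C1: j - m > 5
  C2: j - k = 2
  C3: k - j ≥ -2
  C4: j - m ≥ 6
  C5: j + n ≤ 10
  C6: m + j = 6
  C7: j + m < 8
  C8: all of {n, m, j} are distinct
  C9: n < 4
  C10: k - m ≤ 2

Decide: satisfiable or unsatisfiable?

Unsatisfiable

Constraints 3, 4, and 10 give m − k ≥ -2, k − j ≥ -2, j − m ≥ 6.
Adding all 3 inequalities: the left sides telescope to 0, and the right sides sum to (-2) + (-2) + 6 = 2. So 0 ≥ 2, which is false.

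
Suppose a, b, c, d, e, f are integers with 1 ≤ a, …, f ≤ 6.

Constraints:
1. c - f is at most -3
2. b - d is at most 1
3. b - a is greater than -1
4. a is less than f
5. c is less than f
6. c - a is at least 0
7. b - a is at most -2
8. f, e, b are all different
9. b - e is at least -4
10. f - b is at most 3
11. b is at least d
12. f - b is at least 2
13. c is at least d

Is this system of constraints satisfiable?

Constraints 1, 6, 7, and 10 give f − c ≥ 3, c − a ≥ 0, a − b ≥ 2, b − f ≥ -3.
Adding all 4 inequalities: the left sides telescope to 0, and the right sides sum to 3 + 0 + 2 + (-3) = 2. So 0 ≥ 2, which is false.

Unsatisfiable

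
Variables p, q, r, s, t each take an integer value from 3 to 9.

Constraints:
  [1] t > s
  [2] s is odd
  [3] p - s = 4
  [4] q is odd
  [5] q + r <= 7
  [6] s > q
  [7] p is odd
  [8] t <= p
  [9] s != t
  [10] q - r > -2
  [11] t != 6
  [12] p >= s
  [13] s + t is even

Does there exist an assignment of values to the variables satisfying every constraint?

The assignment p = 9, q = 3, r = 4, s = 5, t = 7 works:
  constraint 3 holds since p - s = 4.
  constraint 5 holds since q + r = 7.
The rest check out directly.

Satisfiable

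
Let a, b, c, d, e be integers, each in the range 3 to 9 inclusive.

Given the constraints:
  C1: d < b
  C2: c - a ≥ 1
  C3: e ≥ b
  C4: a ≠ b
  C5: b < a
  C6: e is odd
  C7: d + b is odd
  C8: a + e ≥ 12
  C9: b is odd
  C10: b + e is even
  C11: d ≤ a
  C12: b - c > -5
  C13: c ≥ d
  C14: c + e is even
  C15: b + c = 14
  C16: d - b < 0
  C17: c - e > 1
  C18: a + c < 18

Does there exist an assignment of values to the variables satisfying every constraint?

Satisfiable

The assignment a = 6, b = 5, c = 9, d = 4, e = 7 works:
  constraint 2 holds since c - a = 3.
  constraint 8 holds since a + e = 13.
The rest check out directly.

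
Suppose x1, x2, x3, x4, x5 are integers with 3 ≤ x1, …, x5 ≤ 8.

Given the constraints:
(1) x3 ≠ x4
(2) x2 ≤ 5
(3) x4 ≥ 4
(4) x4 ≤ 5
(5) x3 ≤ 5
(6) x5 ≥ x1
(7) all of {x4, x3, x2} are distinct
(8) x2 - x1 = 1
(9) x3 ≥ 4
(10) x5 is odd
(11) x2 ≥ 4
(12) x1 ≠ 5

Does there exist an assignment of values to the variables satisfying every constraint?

Unsatisfiable

Constraints 2, 3, 4, 5, 9, and 11 confine each of x4, x3, x2 to the 2 values {4, 5}.
Constraint 7 requires all 3 of them to be distinct, but only 2 values are available — impossible by the pigeonhole principle.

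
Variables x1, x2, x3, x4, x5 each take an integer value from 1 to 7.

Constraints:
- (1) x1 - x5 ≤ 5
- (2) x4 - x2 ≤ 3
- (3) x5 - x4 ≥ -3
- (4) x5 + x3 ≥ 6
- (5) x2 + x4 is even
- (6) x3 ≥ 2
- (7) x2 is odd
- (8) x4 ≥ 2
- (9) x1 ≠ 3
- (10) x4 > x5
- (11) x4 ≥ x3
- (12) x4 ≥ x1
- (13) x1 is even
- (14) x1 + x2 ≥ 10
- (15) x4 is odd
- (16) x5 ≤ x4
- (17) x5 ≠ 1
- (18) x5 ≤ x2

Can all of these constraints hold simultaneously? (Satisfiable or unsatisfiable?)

Satisfiable

Try x1 = 6, x2 = 7, x3 = 2, x4 = 7, x5 = 4.
Check constraint 1: x1 - x5 = 2; constraint 2: x4 - x2 = 0. The remaining constraints are straightforward to verify.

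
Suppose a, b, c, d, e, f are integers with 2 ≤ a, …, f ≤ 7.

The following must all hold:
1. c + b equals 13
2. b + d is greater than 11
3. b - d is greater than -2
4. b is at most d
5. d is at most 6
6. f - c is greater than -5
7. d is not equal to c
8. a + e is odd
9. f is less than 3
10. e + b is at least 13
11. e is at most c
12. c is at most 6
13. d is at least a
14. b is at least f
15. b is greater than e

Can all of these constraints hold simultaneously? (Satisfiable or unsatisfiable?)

From constraints 11 and 12: e ≤ c ≤ 6. From constraints 4 and 5: b ≤ d ≤ 6. Hence e + b ≤ 12. But constraint 10 requires e + b ≥ 13, and 13 > 12. Contradiction.

Unsatisfiable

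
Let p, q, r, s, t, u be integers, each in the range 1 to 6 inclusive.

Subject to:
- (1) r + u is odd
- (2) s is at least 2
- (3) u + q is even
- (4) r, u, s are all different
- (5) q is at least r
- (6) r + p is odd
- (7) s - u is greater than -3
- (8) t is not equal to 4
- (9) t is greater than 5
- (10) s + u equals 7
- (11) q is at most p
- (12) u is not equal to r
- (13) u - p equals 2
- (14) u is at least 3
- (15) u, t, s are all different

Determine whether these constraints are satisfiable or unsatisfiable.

Try p = 2, q = 2, r = 1, s = 3, t = 6, u = 4.
Check constraint 7: s - u = -1; constraint 10: s + u = 7; constraint 13: u - p = 2. The remaining constraints are straightforward to verify.

Satisfiable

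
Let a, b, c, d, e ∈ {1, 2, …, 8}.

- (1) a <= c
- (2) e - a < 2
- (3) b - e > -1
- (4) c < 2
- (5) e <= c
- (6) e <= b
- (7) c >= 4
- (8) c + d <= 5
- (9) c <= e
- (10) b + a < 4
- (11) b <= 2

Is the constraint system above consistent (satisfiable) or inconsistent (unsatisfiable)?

From constraints 7 and 9: e ≥ c and c ≥ 4, so e ≥ 4. From constraints 6 and 11: e ≤ b and b ≤ 2, so e ≤ 2. But 2 < 4, so no value of e works.

Unsatisfiable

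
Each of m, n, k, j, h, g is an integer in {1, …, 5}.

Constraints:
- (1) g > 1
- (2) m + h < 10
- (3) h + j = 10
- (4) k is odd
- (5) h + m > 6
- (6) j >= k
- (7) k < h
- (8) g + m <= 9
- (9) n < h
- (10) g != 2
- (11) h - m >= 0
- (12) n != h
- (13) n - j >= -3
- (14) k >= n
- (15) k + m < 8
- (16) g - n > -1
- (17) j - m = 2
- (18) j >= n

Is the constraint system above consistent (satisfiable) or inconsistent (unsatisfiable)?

Satisfiable

The assignment m = 3, n = 3, k = 3, j = 5, h = 5, g = 4 works:
  constraint 2 holds since m + h = 8.
  constraint 3 holds since h + j = 10.
  constraint 5 holds since h + m = 8.
The rest check out directly.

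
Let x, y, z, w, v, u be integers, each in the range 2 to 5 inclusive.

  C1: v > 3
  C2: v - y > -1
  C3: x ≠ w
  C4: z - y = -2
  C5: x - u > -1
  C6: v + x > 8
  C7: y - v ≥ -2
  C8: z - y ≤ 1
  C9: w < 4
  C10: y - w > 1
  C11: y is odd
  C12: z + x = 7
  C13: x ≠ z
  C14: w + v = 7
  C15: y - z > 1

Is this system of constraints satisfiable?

Satisfiable

Try x = 4, y = 5, z = 3, w = 2, v = 5, u = 3.
Check constraint 2: v - y = 0; constraint 4: z - y = -2; constraint 5: x - u = 1. The remaining constraints are straightforward to verify.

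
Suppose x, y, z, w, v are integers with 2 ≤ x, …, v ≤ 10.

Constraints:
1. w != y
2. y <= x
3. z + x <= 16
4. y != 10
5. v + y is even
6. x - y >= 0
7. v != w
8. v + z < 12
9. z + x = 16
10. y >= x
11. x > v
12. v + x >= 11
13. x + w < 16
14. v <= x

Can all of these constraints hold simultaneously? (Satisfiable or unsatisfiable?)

The assignment x = 9, y = 9, z = 7, w = 4, v = 3 works:
  constraint 3 holds since z + x = 16.
  constraint 6 holds since x - y = 0.
The rest check out directly.

Satisfiable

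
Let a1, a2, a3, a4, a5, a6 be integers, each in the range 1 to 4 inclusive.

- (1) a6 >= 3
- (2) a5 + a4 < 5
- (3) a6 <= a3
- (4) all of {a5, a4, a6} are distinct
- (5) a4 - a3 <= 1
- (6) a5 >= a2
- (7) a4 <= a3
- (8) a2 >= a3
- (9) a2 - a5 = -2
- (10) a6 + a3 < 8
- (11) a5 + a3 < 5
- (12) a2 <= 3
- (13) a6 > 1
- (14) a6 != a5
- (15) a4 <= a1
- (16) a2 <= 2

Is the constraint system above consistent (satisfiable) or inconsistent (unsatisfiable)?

Unsatisfiable

From constraints 1 and 3: a3 ≥ a6 and a6 ≥ 3, so a3 ≥ 3. From constraints 8 and 16: a3 ≤ a2 and a2 ≤ 2, so a3 ≤ 2. But 2 < 3, so no value of a3 works.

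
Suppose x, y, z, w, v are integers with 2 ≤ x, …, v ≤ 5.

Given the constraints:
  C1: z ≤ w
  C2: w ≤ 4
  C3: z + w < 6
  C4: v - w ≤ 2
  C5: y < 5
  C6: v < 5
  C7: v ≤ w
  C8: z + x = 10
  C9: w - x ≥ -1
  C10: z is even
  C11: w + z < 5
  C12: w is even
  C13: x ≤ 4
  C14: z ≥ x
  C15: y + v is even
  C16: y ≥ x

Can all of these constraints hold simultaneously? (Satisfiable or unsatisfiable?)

Unsatisfiable

From constraints 1 and 2: z ≤ w ≤ 4. From constraint 13: x ≤ 4. Hence z + x ≤ 8. But constraint 8 requires z + x = 10, and 10 > 8. Contradiction.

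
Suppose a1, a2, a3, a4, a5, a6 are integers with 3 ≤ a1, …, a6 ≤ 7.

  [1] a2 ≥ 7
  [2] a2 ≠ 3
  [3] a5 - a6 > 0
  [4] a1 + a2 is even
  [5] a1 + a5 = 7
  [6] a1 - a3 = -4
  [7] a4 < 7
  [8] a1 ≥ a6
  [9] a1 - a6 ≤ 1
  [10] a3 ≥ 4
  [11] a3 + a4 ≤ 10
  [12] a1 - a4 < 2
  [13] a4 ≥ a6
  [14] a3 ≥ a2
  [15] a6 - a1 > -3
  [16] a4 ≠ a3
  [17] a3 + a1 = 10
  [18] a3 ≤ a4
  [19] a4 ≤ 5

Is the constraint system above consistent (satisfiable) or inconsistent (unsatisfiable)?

From constraints 1 and 14: a3 ≥ a2 and a2 ≥ 7, so a3 ≥ 7. From constraints 18 and 19: a3 ≤ a4 and a4 ≤ 5, so a3 ≤ 5. But 5 < 7, so no value of a3 works.

Unsatisfiable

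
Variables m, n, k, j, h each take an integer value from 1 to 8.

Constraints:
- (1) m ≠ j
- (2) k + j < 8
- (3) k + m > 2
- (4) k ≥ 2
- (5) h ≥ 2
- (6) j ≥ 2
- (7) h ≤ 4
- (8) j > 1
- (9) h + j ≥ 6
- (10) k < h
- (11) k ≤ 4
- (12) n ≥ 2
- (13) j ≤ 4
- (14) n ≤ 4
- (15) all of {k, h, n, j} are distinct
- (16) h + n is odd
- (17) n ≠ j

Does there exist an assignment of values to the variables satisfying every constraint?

Constraints 4, 5, 6, 7, 11, 12, 13, and 14 confine each of k, h, n, j to the 3 values {2, …, 4}.
Constraint 15 requires all 4 of them to be distinct, but only 3 values are available — impossible by the pigeonhole principle.

Unsatisfiable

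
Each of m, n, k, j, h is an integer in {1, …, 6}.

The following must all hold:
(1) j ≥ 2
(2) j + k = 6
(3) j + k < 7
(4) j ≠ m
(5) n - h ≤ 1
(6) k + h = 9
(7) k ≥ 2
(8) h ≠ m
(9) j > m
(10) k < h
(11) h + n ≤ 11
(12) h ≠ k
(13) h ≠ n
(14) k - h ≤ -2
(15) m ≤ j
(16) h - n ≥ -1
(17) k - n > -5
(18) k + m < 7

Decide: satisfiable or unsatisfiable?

Setting (m, n, k, j, h) = (2, 5, 3, 3, 6) satisfies everything: constraint 2: j + k = 6; constraint 3: j + k = 6; constraint 5: n - h = -1, and the others follow.

Satisfiable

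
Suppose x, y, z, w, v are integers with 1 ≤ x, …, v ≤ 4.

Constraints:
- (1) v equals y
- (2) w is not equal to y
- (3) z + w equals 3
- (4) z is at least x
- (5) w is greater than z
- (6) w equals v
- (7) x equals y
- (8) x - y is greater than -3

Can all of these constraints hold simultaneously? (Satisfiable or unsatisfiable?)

Unsatisfiable

From constraints 1 and 6, w = v = y, so w = y. But constraint 2 says w ≠ y. Contradiction.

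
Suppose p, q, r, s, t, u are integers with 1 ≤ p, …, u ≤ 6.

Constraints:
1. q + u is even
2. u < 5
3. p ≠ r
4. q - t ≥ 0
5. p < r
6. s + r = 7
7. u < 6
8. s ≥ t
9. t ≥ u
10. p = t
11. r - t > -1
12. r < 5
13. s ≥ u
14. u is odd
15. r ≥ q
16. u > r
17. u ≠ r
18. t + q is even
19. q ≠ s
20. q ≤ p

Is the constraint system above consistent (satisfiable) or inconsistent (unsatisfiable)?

Unsatisfiable

Constraints 4, 5, 9, 16, and 20 give r < u, u ≤ t, t ≤ q, q ≤ p, p < r. Chaining: r < u ≤ t ≤ q ≤ p < r, which forces r < r — impossible.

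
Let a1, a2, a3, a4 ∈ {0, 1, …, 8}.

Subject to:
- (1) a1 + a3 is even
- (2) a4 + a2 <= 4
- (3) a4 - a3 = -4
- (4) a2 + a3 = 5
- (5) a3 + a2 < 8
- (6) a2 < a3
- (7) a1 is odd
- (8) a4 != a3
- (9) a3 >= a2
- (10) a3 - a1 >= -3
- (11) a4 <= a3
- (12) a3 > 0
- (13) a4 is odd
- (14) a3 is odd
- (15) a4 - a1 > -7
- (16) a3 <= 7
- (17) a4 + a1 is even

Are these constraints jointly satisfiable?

Satisfiable

The assignment a1 = 5, a2 = 0, a3 = 5, a4 = 1 works:
  constraint 2 holds since a4 + a2 = 1.
  constraint 3 holds since a4 - a3 = -4.
The rest check out directly.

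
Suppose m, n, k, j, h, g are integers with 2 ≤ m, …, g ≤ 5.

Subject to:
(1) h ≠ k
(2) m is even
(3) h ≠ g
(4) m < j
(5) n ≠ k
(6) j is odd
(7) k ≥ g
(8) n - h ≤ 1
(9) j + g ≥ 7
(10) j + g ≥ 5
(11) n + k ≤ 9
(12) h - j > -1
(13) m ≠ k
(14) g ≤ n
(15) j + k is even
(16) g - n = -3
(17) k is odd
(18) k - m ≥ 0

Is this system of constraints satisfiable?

Try m = 2, n = 5, k = 3, j = 5, h = 5, g = 2.
Check constraint 8: n - h = 0; constraint 9: j + g = 7. The remaining constraints are straightforward to verify.

Satisfiable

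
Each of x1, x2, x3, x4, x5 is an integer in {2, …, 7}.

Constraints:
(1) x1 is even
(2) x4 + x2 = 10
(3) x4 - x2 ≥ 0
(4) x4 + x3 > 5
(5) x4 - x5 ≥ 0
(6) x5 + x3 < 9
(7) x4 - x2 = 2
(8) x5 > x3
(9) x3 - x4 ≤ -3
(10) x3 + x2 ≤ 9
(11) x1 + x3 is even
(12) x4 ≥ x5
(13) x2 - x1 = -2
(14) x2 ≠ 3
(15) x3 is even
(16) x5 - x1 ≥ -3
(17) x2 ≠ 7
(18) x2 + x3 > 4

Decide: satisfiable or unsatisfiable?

The assignment x1 = 6, x2 = 4, x3 = 2, x4 = 6, x5 = 6 works:
  constraint 2 holds since x4 + x2 = 10.
  constraint 3 holds since x4 - x2 = 2.
The rest check out directly.

Satisfiable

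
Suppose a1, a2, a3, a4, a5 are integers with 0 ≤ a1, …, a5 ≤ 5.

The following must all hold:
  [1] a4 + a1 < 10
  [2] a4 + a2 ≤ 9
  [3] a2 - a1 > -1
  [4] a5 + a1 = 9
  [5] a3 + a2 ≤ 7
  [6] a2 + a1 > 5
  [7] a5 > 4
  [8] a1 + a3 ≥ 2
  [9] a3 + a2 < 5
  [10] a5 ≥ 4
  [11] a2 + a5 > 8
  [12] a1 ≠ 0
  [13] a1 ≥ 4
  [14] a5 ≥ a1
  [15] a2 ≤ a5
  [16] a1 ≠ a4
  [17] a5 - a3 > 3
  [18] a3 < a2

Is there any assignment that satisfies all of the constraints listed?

Setting (a1, a2, a3, a4, a5) = (4, 4, 0, 5, 5) satisfies everything: constraint 1: a4 + a1 = 9; constraint 2: a4 + a2 = 9; constraint 3: a2 - a1 = 0, and the others follow.

Satisfiable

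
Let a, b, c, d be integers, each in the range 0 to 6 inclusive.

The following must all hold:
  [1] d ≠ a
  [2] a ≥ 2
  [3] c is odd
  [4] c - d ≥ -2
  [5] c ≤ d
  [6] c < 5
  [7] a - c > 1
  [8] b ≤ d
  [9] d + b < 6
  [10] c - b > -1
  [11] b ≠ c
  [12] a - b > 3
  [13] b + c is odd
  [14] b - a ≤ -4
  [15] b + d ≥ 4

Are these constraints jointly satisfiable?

Setting (a, b, c, d) = (6, 2, 3, 3) satisfies everything: constraint 4: c - d = 0; constraint 7: a - c = 3, and the others follow.

Satisfiable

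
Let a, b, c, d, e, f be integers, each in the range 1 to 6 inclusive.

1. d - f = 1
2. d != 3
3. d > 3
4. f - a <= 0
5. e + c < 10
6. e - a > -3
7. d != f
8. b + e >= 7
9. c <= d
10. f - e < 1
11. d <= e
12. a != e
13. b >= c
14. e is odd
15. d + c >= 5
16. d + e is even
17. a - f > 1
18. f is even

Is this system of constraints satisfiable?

Take a = 6, b = 3, c = 2, d = 5, e = 5, f = 4. Then constraint 1: d - f = 1; constraint 4: f - a = -2, and every other listed constraint is also met.

Satisfiable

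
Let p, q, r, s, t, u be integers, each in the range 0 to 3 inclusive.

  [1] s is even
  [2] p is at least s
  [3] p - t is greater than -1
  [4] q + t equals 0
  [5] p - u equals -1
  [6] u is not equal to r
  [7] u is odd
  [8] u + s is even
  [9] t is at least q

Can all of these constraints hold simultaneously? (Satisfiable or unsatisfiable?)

Unsatisfiable

Constraint 7 makes u odd and constraint 1 makes s even, so u + s must be odd. Constraint 8 says u + s is even — contradiction.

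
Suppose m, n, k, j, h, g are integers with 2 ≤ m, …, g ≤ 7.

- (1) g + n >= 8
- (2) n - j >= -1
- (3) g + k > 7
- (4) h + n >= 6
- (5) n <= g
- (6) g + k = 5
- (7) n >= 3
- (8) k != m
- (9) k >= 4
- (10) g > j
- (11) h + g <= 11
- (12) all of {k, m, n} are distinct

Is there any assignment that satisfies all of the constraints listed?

Unsatisfiable

From constraints 5 and 7: g ≥ n ≥ 3. From constraint 9: k ≥ 4. Hence g + k ≥ 7. But constraint 6 requires g + k = 5, and 5 < 7. Contradiction.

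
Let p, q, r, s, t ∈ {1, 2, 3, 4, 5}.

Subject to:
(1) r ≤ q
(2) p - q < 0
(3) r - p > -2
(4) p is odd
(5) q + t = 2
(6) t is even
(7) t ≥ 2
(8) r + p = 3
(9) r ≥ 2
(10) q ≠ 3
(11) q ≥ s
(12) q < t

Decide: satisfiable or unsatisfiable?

Unsatisfiable

From constraints 1 and 9: q ≥ r ≥ 2. From constraint 7: t ≥ 2. Hence q + t ≥ 4. But constraint 5 requires q + t = 2, and 2 < 4. Contradiction.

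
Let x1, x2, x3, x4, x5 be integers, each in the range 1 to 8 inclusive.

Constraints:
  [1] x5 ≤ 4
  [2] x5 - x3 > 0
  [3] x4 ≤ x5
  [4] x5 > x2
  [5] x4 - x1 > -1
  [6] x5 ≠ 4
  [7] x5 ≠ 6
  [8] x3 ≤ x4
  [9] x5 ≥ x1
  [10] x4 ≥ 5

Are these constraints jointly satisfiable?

From constraint 10: x4 ≥ 5. From constraints 1 and 3: x4 ≤ x5 and x5 ≤ 4, so x4 ≤ 4. But 4 < 5, so no value of x4 works.

Unsatisfiable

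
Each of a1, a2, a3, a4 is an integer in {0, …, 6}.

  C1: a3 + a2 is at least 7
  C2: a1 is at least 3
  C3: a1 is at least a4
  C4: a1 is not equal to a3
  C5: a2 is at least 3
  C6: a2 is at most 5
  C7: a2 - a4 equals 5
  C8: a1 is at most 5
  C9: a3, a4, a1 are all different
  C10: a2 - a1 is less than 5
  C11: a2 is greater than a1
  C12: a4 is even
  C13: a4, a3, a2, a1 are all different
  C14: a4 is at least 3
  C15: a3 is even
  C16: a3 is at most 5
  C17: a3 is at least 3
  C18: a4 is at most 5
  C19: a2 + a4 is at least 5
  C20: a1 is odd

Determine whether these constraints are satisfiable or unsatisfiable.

Unsatisfiable

Constraints 2, 5, 6, 8, 14, 16, 17, and 18 confine each of a4, a3, a2, a1 to the 3 values {3, …, 5}.
Constraint 13 requires all 4 of them to be distinct, but only 3 values are available — impossible by the pigeonhole principle.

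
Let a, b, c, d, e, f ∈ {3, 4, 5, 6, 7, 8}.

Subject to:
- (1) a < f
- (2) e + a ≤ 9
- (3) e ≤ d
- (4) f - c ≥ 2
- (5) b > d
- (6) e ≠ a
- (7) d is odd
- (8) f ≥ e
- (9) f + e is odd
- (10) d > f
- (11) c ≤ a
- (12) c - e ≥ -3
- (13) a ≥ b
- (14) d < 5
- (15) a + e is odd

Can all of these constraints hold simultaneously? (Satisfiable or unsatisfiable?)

Unsatisfiable

Constraints 1, 5, 10, and 13 give d < b, b ≤ a, a < f, f < d. Chaining: d < b ≤ a < f < d, which forces d < d — impossible.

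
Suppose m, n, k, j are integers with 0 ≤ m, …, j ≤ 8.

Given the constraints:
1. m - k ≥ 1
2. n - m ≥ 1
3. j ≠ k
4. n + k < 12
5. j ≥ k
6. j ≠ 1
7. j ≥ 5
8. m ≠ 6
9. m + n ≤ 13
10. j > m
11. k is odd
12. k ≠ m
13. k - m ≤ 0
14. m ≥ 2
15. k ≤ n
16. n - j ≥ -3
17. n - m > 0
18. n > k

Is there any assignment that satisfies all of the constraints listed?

One satisfying assignment is m = 5, n = 6, k = 3, j = 6.
For the less obvious constraints — constraint 1: m - k = 2; constraint 2: n - m = 1 — and the others hold by inspection.

Satisfiable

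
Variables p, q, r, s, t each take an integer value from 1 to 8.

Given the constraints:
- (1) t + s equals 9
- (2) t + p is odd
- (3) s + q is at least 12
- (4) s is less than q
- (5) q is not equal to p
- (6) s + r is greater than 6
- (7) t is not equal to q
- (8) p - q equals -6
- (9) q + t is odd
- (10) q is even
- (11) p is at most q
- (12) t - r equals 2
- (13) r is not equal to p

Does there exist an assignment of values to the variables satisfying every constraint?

One satisfying assignment is p = 2, q = 8, r = 1, s = 6, t = 3.
For the less obvious constraints — constraint 1: t + s = 9; constraint 3: s + q = 14 — and the others hold by inspection.

Satisfiable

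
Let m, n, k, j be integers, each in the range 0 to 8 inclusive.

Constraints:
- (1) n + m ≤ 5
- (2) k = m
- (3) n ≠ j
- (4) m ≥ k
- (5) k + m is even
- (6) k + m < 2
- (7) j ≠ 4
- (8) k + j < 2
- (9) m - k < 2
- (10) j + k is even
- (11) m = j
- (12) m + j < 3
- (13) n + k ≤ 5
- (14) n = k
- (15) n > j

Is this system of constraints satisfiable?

From constraints 2, 11, and 14, n = k = m = j, so n = j. But constraint 3 says n ≠ j. Contradiction.

Unsatisfiable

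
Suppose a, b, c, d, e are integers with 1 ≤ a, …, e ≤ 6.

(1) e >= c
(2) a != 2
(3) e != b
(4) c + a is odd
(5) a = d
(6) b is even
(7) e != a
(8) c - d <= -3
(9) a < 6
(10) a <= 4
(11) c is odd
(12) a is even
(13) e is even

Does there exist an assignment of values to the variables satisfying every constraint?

Take a = 4, b = 6, c = 1, d = 4, e = 2. Then constraint 4: c + a = 5 is odd; constraint 8: c - d = -3, and every other listed constraint is also met.

Satisfiable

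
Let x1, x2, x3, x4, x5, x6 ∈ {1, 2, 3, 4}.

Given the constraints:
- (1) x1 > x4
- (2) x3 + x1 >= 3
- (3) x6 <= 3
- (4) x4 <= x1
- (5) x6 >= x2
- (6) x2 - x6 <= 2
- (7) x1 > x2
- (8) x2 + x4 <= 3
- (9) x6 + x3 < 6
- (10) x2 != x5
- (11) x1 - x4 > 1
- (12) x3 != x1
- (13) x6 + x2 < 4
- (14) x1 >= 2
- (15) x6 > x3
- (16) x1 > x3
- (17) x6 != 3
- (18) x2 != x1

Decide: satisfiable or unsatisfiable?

Satisfiable

Take x1 = 4, x2 = 1, x3 = 1, x4 = 1, x5 = 3, x6 = 2. Then constraint 2: x3 + x1 = 5; constraint 6: x2 - x6 = -1; constraint 8: x2 + x4 = 2, and every other listed constraint is also met.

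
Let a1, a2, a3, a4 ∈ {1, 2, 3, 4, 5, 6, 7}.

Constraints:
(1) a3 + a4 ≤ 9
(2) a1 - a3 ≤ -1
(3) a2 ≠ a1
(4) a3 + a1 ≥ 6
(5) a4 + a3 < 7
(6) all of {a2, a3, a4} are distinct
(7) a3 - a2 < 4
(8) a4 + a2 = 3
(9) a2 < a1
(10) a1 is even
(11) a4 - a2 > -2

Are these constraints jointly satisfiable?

Satisfiable

Take a1 = 2, a2 = 1, a3 = 4, a4 = 2. Then constraint 1: a3 + a4 = 6; constraint 2: a1 - a3 = -2, and every other listed constraint is also met.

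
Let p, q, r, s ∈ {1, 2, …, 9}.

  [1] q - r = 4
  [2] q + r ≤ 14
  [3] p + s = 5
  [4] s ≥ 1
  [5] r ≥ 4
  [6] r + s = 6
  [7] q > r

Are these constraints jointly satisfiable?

Try p = 3, q = 8, r = 4, s = 2.
Check constraint 1: q - r = 4; constraint 2: q + r = 12; constraint 3: p + s = 5. The remaining constraints are straightforward to verify.

Satisfiable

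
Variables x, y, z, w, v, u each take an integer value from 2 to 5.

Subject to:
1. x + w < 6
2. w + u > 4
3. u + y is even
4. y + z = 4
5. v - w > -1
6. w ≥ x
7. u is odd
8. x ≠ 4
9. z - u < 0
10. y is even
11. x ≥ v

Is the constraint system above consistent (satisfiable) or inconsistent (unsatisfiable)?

Constraint 7 makes u odd and constraint 10 makes y even, so u + y must be odd. Constraint 3 says u + y is even — contradiction.

Unsatisfiable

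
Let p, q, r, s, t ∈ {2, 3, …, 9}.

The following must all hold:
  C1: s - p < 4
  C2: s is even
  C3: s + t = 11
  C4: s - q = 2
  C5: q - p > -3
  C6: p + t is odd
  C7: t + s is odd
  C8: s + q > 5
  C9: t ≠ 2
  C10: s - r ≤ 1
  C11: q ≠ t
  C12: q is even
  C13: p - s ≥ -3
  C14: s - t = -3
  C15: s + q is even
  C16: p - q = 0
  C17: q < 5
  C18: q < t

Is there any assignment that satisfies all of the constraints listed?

Take p = 2, q = 2, r = 3, s = 4, t = 7. Then constraint 1: s - p = 2; constraint 3: s + t = 11, and every other listed constraint is also met.

Satisfiable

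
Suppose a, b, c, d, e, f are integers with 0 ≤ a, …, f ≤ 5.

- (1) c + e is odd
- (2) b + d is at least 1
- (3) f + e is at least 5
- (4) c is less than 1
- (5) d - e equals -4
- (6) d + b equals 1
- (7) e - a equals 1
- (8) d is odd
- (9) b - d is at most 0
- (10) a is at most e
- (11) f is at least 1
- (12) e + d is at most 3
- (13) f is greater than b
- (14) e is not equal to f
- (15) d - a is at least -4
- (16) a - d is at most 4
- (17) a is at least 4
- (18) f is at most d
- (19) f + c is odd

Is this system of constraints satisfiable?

Unsatisfiable

From constraints 10 and 17: e ≥ a ≥ 4. From constraints 11 and 18: d ≥ f ≥ 1. Hence e + d ≥ 5. But constraint 12 requires e + d ≤ 3, and 3 < 5. Contradiction.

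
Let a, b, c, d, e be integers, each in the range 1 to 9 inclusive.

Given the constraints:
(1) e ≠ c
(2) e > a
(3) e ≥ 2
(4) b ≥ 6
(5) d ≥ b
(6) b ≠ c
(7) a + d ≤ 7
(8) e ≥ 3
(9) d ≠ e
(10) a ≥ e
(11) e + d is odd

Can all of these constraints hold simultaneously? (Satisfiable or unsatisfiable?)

Unsatisfiable

From constraints 3 and 10: a ≥ e ≥ 2. From constraints 4 and 5: d ≥ b ≥ 6. Hence a + d ≥ 8. But constraint 7 requires a + d ≤ 7, and 7 < 8. Contradiction.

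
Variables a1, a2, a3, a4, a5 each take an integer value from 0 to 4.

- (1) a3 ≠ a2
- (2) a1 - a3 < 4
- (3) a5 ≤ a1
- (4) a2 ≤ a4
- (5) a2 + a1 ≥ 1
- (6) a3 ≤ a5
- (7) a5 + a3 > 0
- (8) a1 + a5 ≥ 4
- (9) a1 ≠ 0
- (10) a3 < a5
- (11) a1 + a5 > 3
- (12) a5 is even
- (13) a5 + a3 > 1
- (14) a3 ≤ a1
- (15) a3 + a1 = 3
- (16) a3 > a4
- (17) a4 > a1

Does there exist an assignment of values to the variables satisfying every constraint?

Constraints 3, 6, 16, and 17 give a4 < a3, a3 ≤ a5, a5 ≤ a1, a1 < a4. Chaining: a4 < a3 ≤ a5 ≤ a1 < a4, which forces a4 < a4 — impossible.

Unsatisfiable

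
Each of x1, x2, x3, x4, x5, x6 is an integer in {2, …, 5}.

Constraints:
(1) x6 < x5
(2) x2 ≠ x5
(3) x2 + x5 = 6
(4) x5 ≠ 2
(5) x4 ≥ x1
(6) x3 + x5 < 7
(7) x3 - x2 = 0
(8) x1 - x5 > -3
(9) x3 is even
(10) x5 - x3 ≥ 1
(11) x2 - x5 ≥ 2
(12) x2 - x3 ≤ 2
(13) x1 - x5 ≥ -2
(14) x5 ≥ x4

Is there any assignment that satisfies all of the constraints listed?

Constraints 10, 11, and 12 give x3 − x2 ≥ -2, x2 − x5 ≥ 2, x5 − x3 ≥ 1.
Adding all 3 inequalities: the left sides telescope to 0, and the right sides sum to (-2) + 2 + 1 = 1. So 0 ≥ 1, which is false.

Unsatisfiable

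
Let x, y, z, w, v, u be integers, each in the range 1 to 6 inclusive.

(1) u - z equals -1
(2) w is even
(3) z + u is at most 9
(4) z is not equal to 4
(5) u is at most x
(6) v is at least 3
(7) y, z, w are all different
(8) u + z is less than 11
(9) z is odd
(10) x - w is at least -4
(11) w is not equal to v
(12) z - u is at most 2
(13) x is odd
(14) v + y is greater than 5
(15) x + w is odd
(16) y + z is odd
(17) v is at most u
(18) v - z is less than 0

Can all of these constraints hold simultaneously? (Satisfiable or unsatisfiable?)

Try x = 5, y = 4, z = 5, w = 6, v = 4, u = 4.
Check constraint 1: u - z = -1; constraint 3: z + u = 9; constraint 8: u + z = 9. The remaining constraints are straightforward to verify.

Satisfiable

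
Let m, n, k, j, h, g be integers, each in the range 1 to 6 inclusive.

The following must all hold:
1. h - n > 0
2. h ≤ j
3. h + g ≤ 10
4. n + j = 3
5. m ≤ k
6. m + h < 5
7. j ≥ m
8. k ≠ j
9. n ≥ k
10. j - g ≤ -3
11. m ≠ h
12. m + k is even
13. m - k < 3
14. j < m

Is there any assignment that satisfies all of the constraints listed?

Unsatisfiable

Constraints 1, 2, 5, 9, and 14 give n < h, h ≤ j, j < m, m ≤ k, k ≤ n. Chaining: n < h ≤ j < m ≤ k ≤ n, which forces n < n — impossible.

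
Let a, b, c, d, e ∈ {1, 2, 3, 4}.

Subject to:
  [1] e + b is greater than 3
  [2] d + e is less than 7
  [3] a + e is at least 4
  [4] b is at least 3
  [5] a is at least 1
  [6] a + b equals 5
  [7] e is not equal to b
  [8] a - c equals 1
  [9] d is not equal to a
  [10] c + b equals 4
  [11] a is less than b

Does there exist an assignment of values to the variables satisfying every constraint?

Satisfiable

The assignment a = 2, b = 3, c = 1, d = 4, e = 2 works:
  constraint 1 holds since e + b = 5.
  constraint 2 holds since d + e = 6.
  constraint 3 holds since a + e = 4.
The rest check out directly.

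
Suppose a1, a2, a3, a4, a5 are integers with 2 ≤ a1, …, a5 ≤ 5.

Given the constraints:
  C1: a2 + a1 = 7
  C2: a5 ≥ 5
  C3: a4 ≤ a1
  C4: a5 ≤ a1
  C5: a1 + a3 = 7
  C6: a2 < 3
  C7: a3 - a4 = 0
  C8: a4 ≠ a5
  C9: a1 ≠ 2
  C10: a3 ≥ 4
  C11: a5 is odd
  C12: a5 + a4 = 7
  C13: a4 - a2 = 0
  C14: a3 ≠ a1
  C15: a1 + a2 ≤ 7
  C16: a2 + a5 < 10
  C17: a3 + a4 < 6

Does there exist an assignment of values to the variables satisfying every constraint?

Unsatisfiable

From constraints 2 and 4: a1 ≥ a5 ≥ 5. From constraint 10: a3 ≥ 4. Hence a1 + a3 ≥ 9. But constraint 5 requires a1 + a3 = 7, and 7 < 9. Contradiction.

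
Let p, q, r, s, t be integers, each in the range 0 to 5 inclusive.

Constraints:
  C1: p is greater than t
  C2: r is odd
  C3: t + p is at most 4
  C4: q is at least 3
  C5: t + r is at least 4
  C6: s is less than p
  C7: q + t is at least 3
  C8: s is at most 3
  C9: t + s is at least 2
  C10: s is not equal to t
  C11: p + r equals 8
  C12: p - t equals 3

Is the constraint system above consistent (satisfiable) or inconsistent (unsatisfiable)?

Satisfiable

The assignment p = 3, q = 5, r = 5, s = 2, t = 0 works:
  constraint 3 holds since t + p = 3.
  constraint 5 holds since t + r = 5.
The rest check out directly.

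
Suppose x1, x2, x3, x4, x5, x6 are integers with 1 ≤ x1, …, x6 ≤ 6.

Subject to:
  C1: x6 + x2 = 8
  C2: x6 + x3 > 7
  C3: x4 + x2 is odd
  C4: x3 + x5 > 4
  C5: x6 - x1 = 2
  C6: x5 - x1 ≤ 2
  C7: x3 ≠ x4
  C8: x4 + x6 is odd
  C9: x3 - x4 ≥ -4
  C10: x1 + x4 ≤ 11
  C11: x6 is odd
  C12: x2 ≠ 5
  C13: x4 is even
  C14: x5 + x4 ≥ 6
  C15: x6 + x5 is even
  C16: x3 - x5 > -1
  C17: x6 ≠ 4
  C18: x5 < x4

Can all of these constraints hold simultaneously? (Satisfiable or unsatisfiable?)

Satisfiable

The assignment x1 = 3, x2 = 3, x3 = 3, x4 = 6, x5 = 3, x6 = 5 works:
  constraint 1 holds since x6 + x2 = 8.
  constraint 2 holds since x6 + x3 = 8.
The rest check out directly.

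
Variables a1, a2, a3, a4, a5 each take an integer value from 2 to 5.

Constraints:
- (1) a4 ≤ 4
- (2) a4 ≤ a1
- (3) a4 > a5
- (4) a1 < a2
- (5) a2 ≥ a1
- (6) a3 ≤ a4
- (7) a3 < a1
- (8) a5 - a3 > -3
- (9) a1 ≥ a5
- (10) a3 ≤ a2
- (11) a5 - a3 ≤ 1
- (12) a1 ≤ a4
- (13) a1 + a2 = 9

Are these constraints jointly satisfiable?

The assignment a1 = 4, a2 = 5, a3 = 2, a4 = 4, a5 = 2 works:
  constraint 8 holds since a5 - a3 = 0.
  constraint 11 holds since a5 - a3 = 0.
  constraint 13 holds since a1 + a2 = 9.
The rest check out directly.

Satisfiable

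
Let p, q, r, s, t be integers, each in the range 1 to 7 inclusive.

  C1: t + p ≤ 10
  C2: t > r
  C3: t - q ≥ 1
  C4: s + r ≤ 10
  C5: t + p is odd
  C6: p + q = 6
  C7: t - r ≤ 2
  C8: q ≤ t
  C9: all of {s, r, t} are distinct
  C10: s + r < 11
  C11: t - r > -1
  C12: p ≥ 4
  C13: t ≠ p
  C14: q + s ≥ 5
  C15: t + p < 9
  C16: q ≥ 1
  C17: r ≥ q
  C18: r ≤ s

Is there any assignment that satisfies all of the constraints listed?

The assignment p = 5, q = 1, r = 1, s = 7, t = 2 works:
  constraint 1 holds since t + p = 7.
  constraint 3 holds since t - q = 1.
The rest check out directly.

Satisfiable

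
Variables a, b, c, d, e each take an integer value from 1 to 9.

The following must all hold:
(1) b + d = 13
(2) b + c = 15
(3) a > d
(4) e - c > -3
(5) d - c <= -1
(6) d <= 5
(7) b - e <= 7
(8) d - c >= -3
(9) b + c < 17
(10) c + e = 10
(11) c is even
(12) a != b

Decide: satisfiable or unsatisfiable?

Try a = 6, b = 9, c = 6, d = 4, e = 4.
Check constraint 1: b + d = 13; constraint 2: b + c = 15. The remaining constraints are straightforward to verify.

Satisfiable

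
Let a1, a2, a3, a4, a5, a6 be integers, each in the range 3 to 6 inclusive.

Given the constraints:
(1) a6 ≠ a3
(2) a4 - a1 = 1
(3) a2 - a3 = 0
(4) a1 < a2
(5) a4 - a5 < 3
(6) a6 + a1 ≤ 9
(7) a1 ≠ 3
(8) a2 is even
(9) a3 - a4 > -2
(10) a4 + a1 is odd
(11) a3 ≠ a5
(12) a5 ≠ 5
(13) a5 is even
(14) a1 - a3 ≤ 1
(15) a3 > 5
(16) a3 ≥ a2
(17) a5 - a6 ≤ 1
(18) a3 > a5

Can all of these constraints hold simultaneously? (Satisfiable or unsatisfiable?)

One satisfying assignment is a1 = 5, a2 = 6, a3 = 6, a4 = 6, a5 = 4, a6 = 4.
For the less obvious constraints — constraint 2: a4 - a1 = 1; constraint 3: a2 - a3 = 0 — and the others hold by inspection.

Satisfiable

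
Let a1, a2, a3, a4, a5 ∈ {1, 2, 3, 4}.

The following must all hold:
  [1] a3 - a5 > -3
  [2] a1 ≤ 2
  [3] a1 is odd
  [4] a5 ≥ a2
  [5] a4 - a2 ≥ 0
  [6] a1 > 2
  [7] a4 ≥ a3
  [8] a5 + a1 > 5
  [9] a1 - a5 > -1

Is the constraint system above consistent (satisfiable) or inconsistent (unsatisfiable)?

From constraint 6: a1 ≥ 3. From constraint 2: a1 ≤ 2. But 2 < 3, so no value of a1 works.

Unsatisfiable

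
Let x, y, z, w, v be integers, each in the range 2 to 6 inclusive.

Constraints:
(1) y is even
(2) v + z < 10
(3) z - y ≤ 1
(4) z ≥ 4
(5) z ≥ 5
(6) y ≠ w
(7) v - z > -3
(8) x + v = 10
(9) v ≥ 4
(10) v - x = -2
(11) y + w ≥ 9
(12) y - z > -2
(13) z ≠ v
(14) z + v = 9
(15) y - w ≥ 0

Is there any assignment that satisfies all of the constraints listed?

Satisfiable

Setting (x, y, z, w, v) = (6, 6, 5, 4, 4) satisfies everything: constraint 2: v + z = 9; constraint 3: z - y = -1; constraint 7: v - z = -1, and the others follow.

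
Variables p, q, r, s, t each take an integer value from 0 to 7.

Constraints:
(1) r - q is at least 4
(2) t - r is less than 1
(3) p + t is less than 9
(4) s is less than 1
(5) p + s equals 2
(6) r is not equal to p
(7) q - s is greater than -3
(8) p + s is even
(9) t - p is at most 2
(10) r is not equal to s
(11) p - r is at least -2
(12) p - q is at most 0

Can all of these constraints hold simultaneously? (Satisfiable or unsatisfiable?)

Unsatisfiable

Constraints 1, 11, and 12 give r − q ≥ 4, q − p ≥ 0, p − r ≥ -2.
Adding all 3 inequalities: the left sides telescope to 0, and the right sides sum to 4 + 0 + (-2) = 2. So 0 ≥ 2, which is false.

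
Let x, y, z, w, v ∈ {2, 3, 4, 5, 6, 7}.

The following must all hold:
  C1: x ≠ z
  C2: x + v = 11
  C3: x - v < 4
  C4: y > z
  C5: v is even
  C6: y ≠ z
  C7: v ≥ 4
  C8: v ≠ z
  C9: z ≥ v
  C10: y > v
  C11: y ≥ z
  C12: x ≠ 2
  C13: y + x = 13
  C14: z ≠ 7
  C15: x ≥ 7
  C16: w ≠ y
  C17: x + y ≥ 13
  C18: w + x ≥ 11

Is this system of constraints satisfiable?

Satisfiable

Setting (x, y, z, w, v) = (7, 6, 5, 5, 4) satisfies everything: constraint 2: x + v = 11; constraint 3: x - v = 3, and the others follow.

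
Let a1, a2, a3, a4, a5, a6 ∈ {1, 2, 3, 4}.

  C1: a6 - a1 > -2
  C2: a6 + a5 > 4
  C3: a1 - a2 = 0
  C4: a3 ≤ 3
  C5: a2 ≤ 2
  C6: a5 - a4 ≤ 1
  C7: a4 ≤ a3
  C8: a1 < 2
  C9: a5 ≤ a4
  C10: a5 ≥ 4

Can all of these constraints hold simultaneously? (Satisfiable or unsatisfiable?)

From constraints 9 and 10: a4 ≥ a5 and a5 ≥ 4, so a4 ≥ 4. From constraints 4 and 7: a4 ≤ a3 and a3 ≤ 3, so a4 ≤ 3. But 3 < 4, so no value of a4 works.

Unsatisfiable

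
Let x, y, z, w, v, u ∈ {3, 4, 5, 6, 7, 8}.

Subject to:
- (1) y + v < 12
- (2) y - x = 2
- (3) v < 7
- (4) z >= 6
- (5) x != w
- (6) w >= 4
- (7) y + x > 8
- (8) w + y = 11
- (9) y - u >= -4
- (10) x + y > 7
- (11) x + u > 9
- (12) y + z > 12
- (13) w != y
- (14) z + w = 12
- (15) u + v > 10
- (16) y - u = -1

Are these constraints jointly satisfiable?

Satisfiable

Try x = 4, y = 6, z = 7, w = 5, v = 5, u = 7.
Check constraint 1: y + v = 11; constraint 2: y - x = 2; constraint 7: y + x = 10. The remaining constraints are straightforward to verify.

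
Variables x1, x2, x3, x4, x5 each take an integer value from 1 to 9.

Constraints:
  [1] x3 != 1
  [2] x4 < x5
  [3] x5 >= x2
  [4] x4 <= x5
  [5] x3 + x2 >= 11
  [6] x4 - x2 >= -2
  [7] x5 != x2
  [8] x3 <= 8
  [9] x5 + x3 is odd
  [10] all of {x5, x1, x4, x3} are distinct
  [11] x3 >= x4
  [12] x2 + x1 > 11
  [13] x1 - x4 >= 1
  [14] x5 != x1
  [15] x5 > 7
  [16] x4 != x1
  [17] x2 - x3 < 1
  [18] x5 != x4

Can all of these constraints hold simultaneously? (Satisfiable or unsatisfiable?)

Setting (x1, x2, x3, x4, x5) = (6, 6, 7, 4, 8) satisfies everything: constraint 5: x3 + x2 = 13; constraint 6: x4 - x2 = -2; constraint 12: x2 + x1 = 12, and the others follow.

Satisfiable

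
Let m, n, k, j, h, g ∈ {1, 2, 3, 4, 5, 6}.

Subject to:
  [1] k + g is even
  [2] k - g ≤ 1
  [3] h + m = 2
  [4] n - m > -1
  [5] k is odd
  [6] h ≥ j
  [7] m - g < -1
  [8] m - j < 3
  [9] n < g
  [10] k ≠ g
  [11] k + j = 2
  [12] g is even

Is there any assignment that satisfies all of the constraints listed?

Constraint 5 makes k odd and constraint 12 makes g even, so k + g must be odd. Constraint 1 says k + g is even — contradiction.

Unsatisfiable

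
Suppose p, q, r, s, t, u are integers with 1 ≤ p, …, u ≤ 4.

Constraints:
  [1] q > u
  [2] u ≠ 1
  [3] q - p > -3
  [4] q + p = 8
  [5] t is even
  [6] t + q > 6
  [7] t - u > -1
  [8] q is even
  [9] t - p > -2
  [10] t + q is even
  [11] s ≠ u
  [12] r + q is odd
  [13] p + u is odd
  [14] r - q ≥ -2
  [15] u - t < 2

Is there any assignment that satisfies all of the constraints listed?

Satisfiable

One satisfying assignment is p = 4, q = 4, r = 3, s = 4, t = 4, u = 3.
For the less obvious constraints — constraint 3: q - p = 0; constraint 4: q + p = 8 — and the others hold by inspection.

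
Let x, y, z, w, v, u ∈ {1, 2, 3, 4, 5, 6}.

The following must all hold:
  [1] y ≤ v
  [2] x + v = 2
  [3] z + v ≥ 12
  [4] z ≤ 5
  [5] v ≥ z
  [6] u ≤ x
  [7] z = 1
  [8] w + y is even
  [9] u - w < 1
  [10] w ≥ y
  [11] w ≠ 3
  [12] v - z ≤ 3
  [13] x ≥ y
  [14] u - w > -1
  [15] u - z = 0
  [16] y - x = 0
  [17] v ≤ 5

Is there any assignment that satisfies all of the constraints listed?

From constraint 4: z ≤ 5. From constraint 17: v ≤ 5. Hence z + v ≤ 10. But constraint 3 requires z + v ≥ 12, and 12 > 10. Contradiction.

Unsatisfiable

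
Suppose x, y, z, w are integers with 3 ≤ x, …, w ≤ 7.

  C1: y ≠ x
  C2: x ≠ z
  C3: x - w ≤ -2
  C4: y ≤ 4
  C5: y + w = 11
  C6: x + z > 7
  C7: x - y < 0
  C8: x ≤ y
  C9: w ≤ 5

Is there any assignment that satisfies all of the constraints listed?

Unsatisfiable

From constraint 4: y ≤ 4. From constraint 9: w ≤ 5. Hence y + w ≤ 9. But constraint 5 requires y + w = 11, and 11 > 9. Contradiction.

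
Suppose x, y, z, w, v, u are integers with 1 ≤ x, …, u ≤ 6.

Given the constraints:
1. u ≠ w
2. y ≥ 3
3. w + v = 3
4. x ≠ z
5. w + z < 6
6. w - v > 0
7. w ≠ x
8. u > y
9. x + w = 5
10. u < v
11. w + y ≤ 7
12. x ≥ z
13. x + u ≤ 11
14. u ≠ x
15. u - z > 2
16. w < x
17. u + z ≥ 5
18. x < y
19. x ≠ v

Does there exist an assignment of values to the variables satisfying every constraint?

Unsatisfiable

Constraints 6, 8, 10, 16, and 18 give y < u, u < v, v < w, w < x, x < y. Chaining: y < u < v < w < x < y, which forces y < y — impossible.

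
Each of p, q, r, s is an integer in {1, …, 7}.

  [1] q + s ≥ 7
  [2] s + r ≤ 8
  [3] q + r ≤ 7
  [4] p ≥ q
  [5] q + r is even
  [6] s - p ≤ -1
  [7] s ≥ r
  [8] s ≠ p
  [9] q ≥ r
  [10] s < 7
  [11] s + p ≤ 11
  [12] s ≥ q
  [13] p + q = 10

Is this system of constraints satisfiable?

One satisfying assignment is p = 7, q = 3, r = 3, s = 4.
For the less obvious constraints — constraint 1: q + s = 7; constraint 2: s + r = 7 — and the others hold by inspection.

Satisfiable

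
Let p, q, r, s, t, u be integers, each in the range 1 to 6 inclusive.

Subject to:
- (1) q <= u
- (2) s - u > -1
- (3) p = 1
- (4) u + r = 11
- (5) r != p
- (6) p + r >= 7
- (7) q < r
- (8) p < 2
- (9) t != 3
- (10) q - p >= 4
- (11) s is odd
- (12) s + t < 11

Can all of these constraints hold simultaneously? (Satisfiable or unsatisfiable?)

Satisfiable

Try p = 1, q = 5, r = 6, s = 5, t = 5, u = 5.
Check constraint 2: s - u = 0; constraint 4: u + r = 11. The remaining constraints are straightforward to verify.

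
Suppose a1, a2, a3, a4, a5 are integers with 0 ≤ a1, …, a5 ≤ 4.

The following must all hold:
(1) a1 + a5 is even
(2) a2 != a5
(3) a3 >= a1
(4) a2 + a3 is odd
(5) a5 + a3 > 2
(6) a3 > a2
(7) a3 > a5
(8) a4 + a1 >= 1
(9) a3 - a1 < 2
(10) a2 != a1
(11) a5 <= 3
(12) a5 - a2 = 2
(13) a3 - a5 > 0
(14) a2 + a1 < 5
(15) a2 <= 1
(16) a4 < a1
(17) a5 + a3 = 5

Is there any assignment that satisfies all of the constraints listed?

Satisfiable

One satisfying assignment is a1 = 2, a2 = 0, a3 = 3, a4 = 0, a5 = 2.
For the less obvious constraints — constraint 5: a5 + a3 = 5; constraint 8: a4 + a1 = 2; constraint 9: a3 - a1 = 1 — and the others hold by inspection.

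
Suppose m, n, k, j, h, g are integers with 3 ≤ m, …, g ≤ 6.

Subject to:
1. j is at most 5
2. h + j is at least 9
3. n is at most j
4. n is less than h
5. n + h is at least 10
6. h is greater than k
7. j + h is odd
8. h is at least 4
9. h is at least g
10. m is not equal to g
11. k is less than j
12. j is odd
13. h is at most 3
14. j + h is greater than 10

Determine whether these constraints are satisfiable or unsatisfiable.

Unsatisfiable

From constraints 1 and 3: n ≤ j ≤ 5. From constraint 13: h ≤ 3. Hence n + h ≤ 8. But constraint 5 requires n + h ≥ 10, and 10 > 8. Contradiction.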